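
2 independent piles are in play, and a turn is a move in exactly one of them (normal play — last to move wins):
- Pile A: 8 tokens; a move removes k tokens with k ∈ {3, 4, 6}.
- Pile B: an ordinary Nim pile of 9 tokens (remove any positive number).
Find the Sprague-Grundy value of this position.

For pile A, compute g(0), g(1), … with moves {3, 4, 6}:
g(0) = mex{} = 0
g(1) = mex{} = 0
g(2) = mex{} = 0
g(3) = mex{0} = 1
g(4) = mex{0} = 1
g(5) = mex{0} = 1
g(6) = mex{0,1} = 2
g(7) = mex{0,1} = 2
g(8) = mex{0,1} = 2
So g(8) = 2.
Pile B is a plain Nim pile of size 9, so its Grundy value is 9.
By the Sprague-Grundy theorem, the Grundy value of a sum of independent games is the XOR of the component values.
Combined value = 2 XOR 9 = 11.

11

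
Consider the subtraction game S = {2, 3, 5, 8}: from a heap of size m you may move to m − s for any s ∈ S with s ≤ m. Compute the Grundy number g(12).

Grundy values for subtraction set {2, 3, 5, 8}:
g(0) = mex{} = 0
g(1) = mex{} = 0
g(2) = mex{0} = 1
g(3) = mex{0} = 1
g(4) = mex{0,1} = 2
g(5) = mex{0,1} = 2
g(6) = mex{0,1,2} = 3
g(7) = mex{1,2} = 0
g(8) = mex{0,1,2,3} = 4
g(9) = mex{0,2,3} = 1
g(10) = mex{0,1,2,4} = 3
g(11) = mex{1,3,4} = 0
g(12) = mex{0,1,2,3} = 4
So g(12) = 4.

4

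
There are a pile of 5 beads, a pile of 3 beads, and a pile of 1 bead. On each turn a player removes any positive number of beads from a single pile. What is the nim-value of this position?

7

Compute the nim-sum pairwise:
5 ^ 3 = 6
6 ^ 1 = 7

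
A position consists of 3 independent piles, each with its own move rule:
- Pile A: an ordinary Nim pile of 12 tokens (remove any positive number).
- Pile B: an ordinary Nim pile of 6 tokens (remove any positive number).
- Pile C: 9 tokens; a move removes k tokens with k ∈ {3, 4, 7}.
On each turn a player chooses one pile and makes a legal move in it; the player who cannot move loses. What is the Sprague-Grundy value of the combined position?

Pile A is a plain Nim pile of size 12, so its Grundy value is 12.
Pile B is a plain Nim pile of size 6, so its Grundy value is 6.
For pile C, compute g(0), g(1), … with moves {3, 4, 7}:
k:     0  1  2  3  4  5  6  7  8  9
g(k):  0  0  0  1  1  1  2  2  2  3
So g(9) = 3.
By the Sprague-Grundy theorem, the Grundy value of a sum of independent games is the XOR of the component values.
Combined value = 12 ⊕ 6 ⊕ 3 = 9.

9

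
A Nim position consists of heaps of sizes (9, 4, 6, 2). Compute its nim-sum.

9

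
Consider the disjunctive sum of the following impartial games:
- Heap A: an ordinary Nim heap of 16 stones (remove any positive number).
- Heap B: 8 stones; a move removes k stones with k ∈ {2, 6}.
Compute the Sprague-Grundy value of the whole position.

Heap A is a plain Nim heap of size 16, so its Grundy value is 16.
Build the Grundy sequence for heap B with g(k) = mex{g(k−s) : s ∈ {2, 6}, s ≤ k}:
g(0) = mex{} = 0
g(1) = mex{} = 0
g(2) = mex{0} = 1
g(3) = mex{0} = 1
g(4) = mex{1} = 0
g(5) = mex{1} = 0
g(6) = mex{0} = 1
g(7) = mex{0} = 1
g(8) = mex{1} = 0
So g(8) = 0.
The value of a disjunctive sum is the nim-sum of the parts.
Combined value = 16 ⊕ 0 = 16.

16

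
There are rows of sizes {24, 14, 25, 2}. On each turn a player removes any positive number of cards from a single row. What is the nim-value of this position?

Nim-sum: 24 ^ 14 ^ 25 ^ 2 = 13.

13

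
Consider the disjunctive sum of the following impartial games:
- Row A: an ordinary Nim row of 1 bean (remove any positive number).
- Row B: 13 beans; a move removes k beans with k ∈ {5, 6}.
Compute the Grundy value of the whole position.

1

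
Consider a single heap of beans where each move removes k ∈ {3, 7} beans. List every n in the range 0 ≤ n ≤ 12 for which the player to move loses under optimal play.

Build the Grundy sequence with g(k) = mex{g(k−s) : s ∈ {3, 7}, s ≤ k}:
g(0) = mex{} = 0
g(1) = mex{} = 0
g(2) = mex{} = 0
g(3) = mex{0} = 1
g(4) = mex{0} = 1
g(5) = mex{0} = 1
g(6) = mex{1} = 0
g(7) = mex{0,1} = 2
g(8) = mex{0,1} = 2
g(9) = mex{0} = 1
g(10) = mex{1,2} = 0
g(11) = mex{1,2} = 0
g(12) = mex{1} = 0
The P-positions (g = 0) in 0..12 are 0, 1, 2, 6, 10, 11, 12.

0, 1, 2, 6, 10, 11, 12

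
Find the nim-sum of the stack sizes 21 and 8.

Compute the nim-sum pairwise:
21 ⊕ 8 = 29

29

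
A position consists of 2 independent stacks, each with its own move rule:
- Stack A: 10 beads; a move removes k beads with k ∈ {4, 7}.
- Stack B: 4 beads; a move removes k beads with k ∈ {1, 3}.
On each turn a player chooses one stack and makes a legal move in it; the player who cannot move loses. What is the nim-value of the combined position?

Grundy values for stack A (subtraction set {4, 7}):
k:     0  1  2  3  4  5  6  7  8  9 10
g(k):  0  0  0  0  1  1  1  1  2  2  2
So g(10) = 2.
For stack B, compute g(0), g(1), … with moves {1, 3}:
g(0) = mex{} = 0
g(1) = mex{0} = 1
g(2) = mex{1} = 0
g(3) = mex{0} = 1
g(4) = mex{1} = 0
So g(4) = 0.
The value of a disjunctive sum is the nim-sum of the parts.
Combined value = 2 ⊕ 0 = 2.

2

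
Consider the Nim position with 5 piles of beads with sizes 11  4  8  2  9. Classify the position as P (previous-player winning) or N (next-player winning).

Compute the nim-sum pairwise:
11 ⊕ 4 = 15
15 ⊕ 8 = 7
7 ⊕ 2 = 5
5 ⊕ 9 = 12
The nim-sum is 12 ≠ 0, so this is an N-position: the player to move can win.

N-position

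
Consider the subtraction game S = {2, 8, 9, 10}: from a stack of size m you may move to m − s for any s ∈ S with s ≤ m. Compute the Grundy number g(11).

Grundy values for subtraction set {2, 8, 9, 10}:
g(0) = mex{} = 0
g(1) = mex{} = 0
g(2) = mex{0} = 1
g(3) = mex{0} = 1
g(4) = mex{1} = 0
g(5) = mex{1} = 0
g(6) = mex{0} = 1
g(7) = mex{0} = 1
g(8) = mex{0,1} = 2
g(9) = mex{0,1} = 2
g(10) = mex{0,1,2} = 3
g(11) = mex{0,1,2} = 3
So g(11) = 3.

3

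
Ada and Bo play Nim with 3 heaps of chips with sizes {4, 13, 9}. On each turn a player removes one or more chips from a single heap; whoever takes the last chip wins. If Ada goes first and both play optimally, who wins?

Nim-sum: 4 ^ 13 ^ 9 = 0.
The nim-sum is 0, so this is a P-position: the player to move is in a losing position under optimal play; Ada is about to move from it and so loses — Bo wins.

Bo wins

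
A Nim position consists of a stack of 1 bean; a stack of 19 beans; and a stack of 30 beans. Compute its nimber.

Nim-sum: 1 XOR 19 XOR 30 = 12.

12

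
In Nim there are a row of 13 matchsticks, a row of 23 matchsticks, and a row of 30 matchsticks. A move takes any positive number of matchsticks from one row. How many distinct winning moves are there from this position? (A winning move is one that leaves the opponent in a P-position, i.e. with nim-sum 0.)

3

In binary:
  01101  (13)
  10111  (23)
  11110  (30)
  -----
  00100  (4)
The overall nim-sum is X = 4. A row of size p has a winning move iff p XOR X < p (reduce it to p XOR X).
  13: 13 XOR 4 = 9 < 13 — winning move (to 9).
  23: 23 XOR 4 = 19 < 23 — winning move (to 19).
  30: 30 XOR 4 = 26 < 30 — winning move (to 26).
That gives 3 winning moves.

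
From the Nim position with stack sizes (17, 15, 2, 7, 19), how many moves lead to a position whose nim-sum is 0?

1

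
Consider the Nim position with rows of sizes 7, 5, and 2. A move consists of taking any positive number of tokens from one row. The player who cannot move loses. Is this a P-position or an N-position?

P-position

Nim-sum: 7 XOR 5 XOR 2 = 0.
The nim-sum is 0, so this is a P-position: the player to move is in a losing position under optimal play.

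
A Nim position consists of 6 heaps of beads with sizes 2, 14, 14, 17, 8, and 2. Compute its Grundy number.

Bitwise XOR of the heap sizes:
  00010  (2)
  01110  (14)
  01110  (14)
  10001  (17)
  01000  (8)
  00010  (2)
  -----
  11001  (25)

25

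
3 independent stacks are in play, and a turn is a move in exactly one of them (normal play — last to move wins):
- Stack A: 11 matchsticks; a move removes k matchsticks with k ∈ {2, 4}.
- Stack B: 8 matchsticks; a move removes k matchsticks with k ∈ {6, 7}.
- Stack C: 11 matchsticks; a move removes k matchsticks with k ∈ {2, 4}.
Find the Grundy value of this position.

Build the Grundy sequence for stack A with g(k) = mex{g(k−s) : s ∈ {2, 4}, s ≤ k}:
k:     0  1  2  3  4  5  6  7  8  9 10 11
g(k):  0  0  1  1  2  2  0  0  1  1  2  2
So g(11) = 2.
Build the Grundy sequence for stack B with g(k) = mex{g(k−s) : s ∈ {6, 7}, s ≤ k}:
g(0) = mex{} = 0
g(1) = mex{} = 0
g(2) = mex{} = 0
g(3) = mex{} = 0
g(4) = mex{} = 0
g(5) = mex{} = 0
g(6) = mex{0} = 1
g(7) = mex{0} = 1
g(8) = mex{0} = 1
So g(8) = 1.
Grundy values for stack C (subtraction set {2, 4}):
k:     0  1  2  3  4  5  6  7  8  9 10 11
g(k):  0  0  1  1  2  2  0  0  1  1  2  2
So g(11) = 2.
By the Sprague-Grundy theorem, the Grundy value of a sum of independent games is the XOR of the component values.
Combined value = 2 ⊕ 1 ⊕ 2 = 1.

1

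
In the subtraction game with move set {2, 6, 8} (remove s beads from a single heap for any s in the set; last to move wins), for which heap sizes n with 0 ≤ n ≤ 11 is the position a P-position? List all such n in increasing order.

Grundy values for subtraction set {2, 6, 8}:
g(0) = mex{} = 0
g(1) = mex{} = 0
g(2) = mex{0} = 1
g(3) = mex{0} = 1
g(4) = mex{1} = 0
g(5) = mex{1} = 0
g(6) = mex{0} = 1
g(7) = mex{0} = 1
g(8) = mex{0,1} = 2
g(9) = mex{0,1} = 2
g(10) = mex{0,1,2} = 3
g(11) = mex{0,1,2} = 3
The P-positions (g = 0) in 0..11 are 0, 1, 4, 5.

0, 1, 4, 5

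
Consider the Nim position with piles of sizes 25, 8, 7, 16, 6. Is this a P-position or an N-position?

Compute the nim-sum pairwise:
25 ^ 8 = 17
17 ^ 7 = 22
22 ^ 16 = 6
6 ^ 6 = 0
The nim-sum is 0, so this is a P-position: the player to move is in a losing position under optimal play.

P-position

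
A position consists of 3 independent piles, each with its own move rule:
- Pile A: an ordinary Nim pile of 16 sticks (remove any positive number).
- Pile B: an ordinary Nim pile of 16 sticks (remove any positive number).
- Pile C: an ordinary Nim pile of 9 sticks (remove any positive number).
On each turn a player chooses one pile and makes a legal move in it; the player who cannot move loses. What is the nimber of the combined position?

9

Pile A is a plain Nim pile of size 16, so its Grundy value is 16.
Pile B is a plain Nim pile of size 16, so its Grundy value is 16.
Pile C is a plain Nim pile of size 9, so its Grundy value is 9.
By the Sprague-Grundy theorem, the Grundy value of a sum of independent games is the XOR of the component values.
Combined value = 16 ⊕ 16 ⊕ 9 = 9.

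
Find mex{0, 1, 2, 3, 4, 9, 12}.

The values 0, 1, 2, 3, 4 are all present; 5 is the first non-negative integer missing from the set.

5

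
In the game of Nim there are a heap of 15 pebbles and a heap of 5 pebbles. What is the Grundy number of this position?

10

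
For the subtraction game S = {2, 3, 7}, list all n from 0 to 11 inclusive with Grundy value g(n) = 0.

Build the Grundy sequence with g(k) = mex{g(k−s) : s ∈ {2, 3, 7}, s ≤ k}:
k:     0  1  2  3  4  5  6  7  8  9 10 11
g(k):  0  0  1  1  2  0  0  1  1  2  0  0
The P-positions (g = 0) in 0..11 are 0, 1, 5, 6, 10, 11.

0, 1, 5, 6, 10, 11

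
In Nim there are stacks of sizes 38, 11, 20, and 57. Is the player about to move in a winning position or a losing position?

Losing position

Compute the nim-sum pairwise:
38 ^ 11 = 45
45 ^ 20 = 57
57 ^ 57 = 0
The nim-sum is 0, so this is a P-position: the player to move is in a losing position under optimal play.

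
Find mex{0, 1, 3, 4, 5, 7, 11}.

2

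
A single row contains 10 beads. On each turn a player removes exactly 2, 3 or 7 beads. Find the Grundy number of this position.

0

Build the Grundy sequence with g(k) = mex{g(k−s) : s ∈ {2, 3, 7}, s ≤ k}:
k:     0  1  2  3  4  5  6  7  8  9 10
g(k):  0  0  1  1  2  0  0  1  1  2  0
So g(10) = 0.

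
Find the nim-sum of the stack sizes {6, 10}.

12

Compute the nim-sum pairwise:
6 ^ 10 = 12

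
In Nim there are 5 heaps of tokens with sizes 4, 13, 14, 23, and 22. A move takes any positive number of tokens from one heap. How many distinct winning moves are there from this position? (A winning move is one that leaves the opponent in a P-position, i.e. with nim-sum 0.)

5

Bitwise XOR of the heap sizes:
  00100  (4)
  01101  (13)
  01110  (14)
  10111  (23)
  10110  (22)
  -----
  00110  (6)
The overall nim-sum is X = 6. A heap of size p has a winning move iff p XOR X < p (reduce it to p XOR X).
  4: 4 XOR 6 = 2 < 4 — winning move (to 2).
  13: 13 XOR 6 = 11 < 13 — winning move (to 11).
  14: 14 XOR 6 = 8 < 14 — winning move (to 8).
  23: 23 XOR 6 = 17 < 23 — winning move (to 17).
  22: 22 XOR 6 = 16 < 22 — winning move (to 16).
That gives 5 winning moves.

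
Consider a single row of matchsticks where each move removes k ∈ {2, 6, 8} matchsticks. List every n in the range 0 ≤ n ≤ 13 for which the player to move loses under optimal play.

0, 1, 4, 5

Compute g(0), g(1), … for moves {2, 6, 8}:
k:     0  1  2  3  4  5  6  7  8  9 10 11 12 13
g(k):  0  0  1  1  0  0  1  1  2  2  3  3  2  2
The P-positions (g = 0) in 0..13 are 0, 1, 4, 5.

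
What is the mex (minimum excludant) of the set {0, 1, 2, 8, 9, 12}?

3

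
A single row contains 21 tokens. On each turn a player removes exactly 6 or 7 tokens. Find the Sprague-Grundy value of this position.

Grundy values for subtraction set {6, 7}:
k:     0  1  2  3  4  5  6  7  8  9 10 11 12 13 14 15 16 17 18 19 20 21
g(k):  0  0  0  0  0  0  1  1  1  1  1  1  2  0  0  0  0  0  0  1  1  1
So g(21) = 1.

1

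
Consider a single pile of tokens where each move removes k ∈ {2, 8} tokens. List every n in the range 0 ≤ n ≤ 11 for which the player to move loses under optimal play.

0, 1, 4, 5, 10, 11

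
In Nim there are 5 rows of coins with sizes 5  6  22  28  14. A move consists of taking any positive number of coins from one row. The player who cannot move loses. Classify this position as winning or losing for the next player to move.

In binary:
  00101  (5)
  00110  (6)
  10110  (22)
  11100  (28)
  01110  (14)
  -----
  00111  (7)
The nim-sum is 7 ≠ 0, so this is an N-position: the player to move can win.

Winning position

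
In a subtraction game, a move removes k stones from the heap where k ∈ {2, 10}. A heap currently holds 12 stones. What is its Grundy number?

0

Build the Grundy sequence with g(k) = mex{g(k−s) : s ∈ {2, 10}, s ≤ k}:
k:     0  1  2  3  4  5  6  7  8  9 10 11 12
g(k):  0  0  1  1  0  0  1  1  0  0  1  1  0
So g(12) = 0.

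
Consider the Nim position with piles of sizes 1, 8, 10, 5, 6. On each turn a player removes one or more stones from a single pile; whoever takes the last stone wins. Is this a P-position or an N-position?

Bitwise XOR of the heap sizes:
  0001  (1)
  1000  (8)
  1010  (10)
  0101  (5)
  0110  (6)
  ----
  0000  (0)
The nim-sum is 0, so this is a P-position: the player to move is in a losing position under optimal play.

P-position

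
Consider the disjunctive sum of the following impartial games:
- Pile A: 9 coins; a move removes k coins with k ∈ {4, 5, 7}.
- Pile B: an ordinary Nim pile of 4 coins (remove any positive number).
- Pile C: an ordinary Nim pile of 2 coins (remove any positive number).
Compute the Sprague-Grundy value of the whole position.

Build the Grundy sequence for pile A with g(k) = mex{g(k−s) : s ∈ {4, 5, 7}, s ≤ k}:
k:     0  1  2  3  4  5  6  7  8  9
g(k):  0  0  0  0  1  1  1  1  2  2
So g(9) = 2.
Pile B is a plain Nim pile of size 4, so its Grundy value is 4.
Pile C is a plain Nim pile of size 2, so its Grundy value is 2.
The value of a disjunctive sum is the nim-sum of the parts.
Combined value = 2 ⊕ 4 ⊕ 2 = 4.

4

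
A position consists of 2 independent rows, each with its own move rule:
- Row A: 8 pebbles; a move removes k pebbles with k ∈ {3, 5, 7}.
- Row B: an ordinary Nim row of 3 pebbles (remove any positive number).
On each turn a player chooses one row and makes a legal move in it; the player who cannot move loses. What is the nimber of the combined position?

For row A, compute g(0), g(1), … with moves {3, 5, 7}:
k:     0  1  2  3  4  5  6  7  8
g(k):  0  0  0  1  1  1  2  2  2
So g(8) = 2.
Row B is a plain Nim row of size 3, so its Grundy value is 3.
By the Sprague-Grundy theorem, the Grundy value of a sum of independent games is the XOR of the component values.
Combined value = 2 ⊕ 3 = 1.

1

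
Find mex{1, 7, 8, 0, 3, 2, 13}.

The values 0, 1, 2, 3 are all present; 4 is the first non-negative integer missing from the set.

4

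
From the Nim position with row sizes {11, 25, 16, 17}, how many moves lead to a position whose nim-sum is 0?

3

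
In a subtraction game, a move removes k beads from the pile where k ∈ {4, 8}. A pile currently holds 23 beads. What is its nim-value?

2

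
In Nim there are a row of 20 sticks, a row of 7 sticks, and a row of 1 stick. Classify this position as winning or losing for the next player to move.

Winning position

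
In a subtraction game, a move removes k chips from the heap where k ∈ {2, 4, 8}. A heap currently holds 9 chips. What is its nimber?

Grundy values for subtraction set {2, 4, 8}:
g(0) = mex{} = 0
g(1) = mex{} = 0
g(2) = mex{0} = 1
g(3) = mex{0} = 1
g(4) = mex{0,1} = 2
g(5) = mex{0,1} = 2
g(6) = mex{1,2} = 0
g(7) = mex{1,2} = 0
g(8) = mex{0,2} = 1
g(9) = mex{0,2} = 1
So g(9) = 1.

1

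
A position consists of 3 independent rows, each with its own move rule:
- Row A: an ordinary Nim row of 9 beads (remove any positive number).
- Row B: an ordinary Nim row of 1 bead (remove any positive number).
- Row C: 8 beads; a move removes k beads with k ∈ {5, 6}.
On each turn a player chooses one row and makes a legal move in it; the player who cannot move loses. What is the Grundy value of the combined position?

9

Row A is a plain Nim row of size 9, so its Grundy value is 9.
Row B is a plain Nim row of size 1, so its Grundy value is 1.
For row C, compute g(0), g(1), … with moves {5, 6}:
k:     0  1  2  3  4  5  6  7  8
g(k):  0  0  0  0  0  1  1  1  1
So g(8) = 1.
The value of a disjunctive sum is the nim-sum of the parts.
Combined value = 9 XOR 1 XOR 1 = 9.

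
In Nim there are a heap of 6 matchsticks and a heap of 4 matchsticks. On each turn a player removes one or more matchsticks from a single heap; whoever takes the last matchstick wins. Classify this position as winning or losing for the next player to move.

Nim-sum: 6 ^ 4 = 2.
The nim-sum is 2 ≠ 0, so this is an N-position: the player to move can win.

Winning position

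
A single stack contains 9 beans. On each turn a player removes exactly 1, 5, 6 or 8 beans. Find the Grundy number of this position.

Build the Grundy sequence with g(k) = mex{g(k−s) : s ∈ {1, 5, 6, 8}, s ≤ k}:
k:     0  1  2  3  4  5  6  7  8  9
g(k):  0  1  0  1  0  1  2  3  2  3
So g(9) = 3.

3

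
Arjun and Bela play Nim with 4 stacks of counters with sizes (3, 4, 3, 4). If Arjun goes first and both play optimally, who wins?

Bitwise XOR of the heap sizes:
  011  (3)
  100  (4)
  011  (3)
  100  (4)
  ---
  000  (0)
The nim-sum is 0, so this is a P-position: the player to move is in a losing position under optimal play; Arjun is about to move from it and so loses — Bela wins.

Bela wins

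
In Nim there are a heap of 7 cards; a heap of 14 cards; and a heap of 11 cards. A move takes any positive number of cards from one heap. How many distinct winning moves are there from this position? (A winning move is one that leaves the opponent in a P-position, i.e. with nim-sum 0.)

Nim-sum: 7 ^ 14 ^ 11 = 2.
The overall nim-sum is X = 2. A heap of size p has a winning move iff p XOR X < p (reduce it to p XOR X).
  7: 7 XOR 2 = 5 < 7 — winning move (to 5).
  14: 14 XOR 2 = 12 < 14 — winning move (to 12).
  11: 11 XOR 2 = 9 < 11 — winning move (to 9).
That gives 3 winning moves.

3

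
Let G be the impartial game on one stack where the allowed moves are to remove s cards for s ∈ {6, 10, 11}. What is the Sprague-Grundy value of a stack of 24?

1

Compute g(0), g(1), … for moves {6, 10, 11}:
k:     0  1  2  3  4  5  6  7  8  9 10 11 12 13 14 15 16 17 18 19 20 21 22 23 24
g(k):  0  0  0  0  0  0  1  1  1  1  1  1  2  2  2  2  2  0  0  0  0  0  0  1  1
So g(24) = 1.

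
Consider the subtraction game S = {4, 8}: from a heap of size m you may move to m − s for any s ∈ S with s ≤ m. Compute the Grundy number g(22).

Build the Grundy sequence with g(k) = mex{g(k−s) : s ∈ {4, 8}, s ≤ k}:
k:     0  1  2  3  4  5  6  7  8  9 10 11 12 13 14 15 16 17 18 19 20 21 22
g(k):  0  0  0  0  1  1  1  1  2  2  2  2  0  0  0  0  1  1  1  1  2  2  2
So g(22) = 2.

2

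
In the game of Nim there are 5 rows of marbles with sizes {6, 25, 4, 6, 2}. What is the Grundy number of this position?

Compute the nim-sum pairwise:
6 ⊕ 25 = 31
31 ⊕ 4 = 27
27 ⊕ 6 = 29
29 ⊕ 2 = 31

31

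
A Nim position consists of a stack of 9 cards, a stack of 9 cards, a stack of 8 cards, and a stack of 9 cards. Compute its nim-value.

Write each in binary and XOR column by column:
  1001  (9)
  1001  (9)
  1000  (8)
  1001  (9)
  ----
  0001  (1)

1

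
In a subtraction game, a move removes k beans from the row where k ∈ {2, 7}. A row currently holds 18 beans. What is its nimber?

Compute g(0), g(1), … for moves {2, 7}:
k:     0  1  2  3  4  5  6  7  8  9 10 11 12 13 14 15 16 17 18
g(k):  0  0  1  1  0  0  1  1  2  0  0  1  1  0  0  1  1  2  0
So g(18) = 0.

0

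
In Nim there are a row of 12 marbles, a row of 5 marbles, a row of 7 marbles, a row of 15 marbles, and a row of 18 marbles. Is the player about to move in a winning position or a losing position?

Winning position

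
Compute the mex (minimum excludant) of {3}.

0

0 is not in the set, so the mex is 0.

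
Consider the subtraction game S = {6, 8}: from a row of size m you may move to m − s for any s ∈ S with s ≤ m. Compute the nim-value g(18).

0

Grundy values for subtraction set {6, 8}:
k:     0  1  2  3  4  5  6  7  8  9 10 11 12 13 14 15 16 17 18
g(k):  0  0  0  0  0  0  1  1  1  1  1  1  2  2  0  0  0  0  0
So g(18) = 0.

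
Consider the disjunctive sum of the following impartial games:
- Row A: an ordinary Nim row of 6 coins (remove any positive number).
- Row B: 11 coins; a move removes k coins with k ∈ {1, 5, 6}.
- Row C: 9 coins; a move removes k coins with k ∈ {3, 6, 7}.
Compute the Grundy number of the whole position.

Row A is a plain Nim row of size 6, so its Grundy value is 6.
Build the Grundy sequence for row B with g(k) = mex{g(k−s) : s ∈ {1, 5, 6}, s ≤ k}:
g(0) = mex{} = 0
g(1) = mex{0} = 1
g(2) = mex{1} = 0
g(3) = mex{0} = 1
g(4) = mex{1} = 0
g(5) = mex{0} = 1
g(6) = mex{0,1} = 2
g(7) = mex{0,1,2} = 3
g(8) = mex{0,1,3} = 2
g(9) = mex{0,1,2} = 3
g(10) = mex{0,1,3} = 2
g(11) = mex{1,2} = 0
So g(11) = 0.
Grundy values for row C (subtraction set {3, 6, 7}):
g(0) = mex{} = 0
g(1) = mex{} = 0
g(2) = mex{} = 0
g(3) = mex{0} = 1
g(4) = mex{0} = 1
g(5) = mex{0} = 1
g(6) = mex{0,1} = 2
g(7) = mex{0,1} = 2
g(8) = mex{0,1} = 2
g(9) = mex{0,1,2} = 3
So g(9) = 3.
The value of a disjunctive sum is the nim-sum of the parts.
Combined value = 6 XOR 0 XOR 3 = 5.

5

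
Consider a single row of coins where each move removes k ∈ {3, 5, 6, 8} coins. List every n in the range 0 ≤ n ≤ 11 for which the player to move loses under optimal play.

0, 1, 2, 11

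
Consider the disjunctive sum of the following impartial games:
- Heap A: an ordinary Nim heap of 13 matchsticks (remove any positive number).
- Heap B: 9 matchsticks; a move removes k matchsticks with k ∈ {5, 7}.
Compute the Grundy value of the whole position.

12

Heap A is a plain Nim heap of size 13, so its Grundy value is 13.
For heap B, compute g(0), g(1), … with moves {5, 7}:
k:     0  1  2  3  4  5  6  7  8  9
g(k):  0  0  0  0  0  1  1  1  1  1
So g(9) = 1.
The value of a disjunctive sum is the nim-sum of the parts.
Combined value = 13 ⊕ 1 = 12.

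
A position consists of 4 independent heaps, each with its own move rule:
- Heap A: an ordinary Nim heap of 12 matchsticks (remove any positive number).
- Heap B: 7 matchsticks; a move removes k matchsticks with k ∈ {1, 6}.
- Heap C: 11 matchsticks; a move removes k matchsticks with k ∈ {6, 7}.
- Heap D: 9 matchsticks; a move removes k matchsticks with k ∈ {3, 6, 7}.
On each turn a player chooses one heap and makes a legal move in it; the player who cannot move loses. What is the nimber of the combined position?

14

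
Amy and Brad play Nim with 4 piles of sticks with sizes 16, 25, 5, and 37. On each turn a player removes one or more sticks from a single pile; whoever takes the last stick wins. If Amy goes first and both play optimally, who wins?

Amy wins

Nim-sum: 16 ^ 25 ^ 5 ^ 37 = 41.
The nim-sum is 41 ≠ 0, so this is an N-position: the player to move can win; Amy has a winning move.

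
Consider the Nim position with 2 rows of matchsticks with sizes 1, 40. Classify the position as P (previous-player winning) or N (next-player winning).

N-position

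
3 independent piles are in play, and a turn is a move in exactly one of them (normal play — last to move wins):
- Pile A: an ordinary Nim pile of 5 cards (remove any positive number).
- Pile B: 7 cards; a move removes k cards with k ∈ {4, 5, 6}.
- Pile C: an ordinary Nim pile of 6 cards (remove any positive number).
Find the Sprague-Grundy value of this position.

2

Pile A is a plain Nim pile of size 5, so its Grundy value is 5.
Grundy values for pile B (subtraction set {4, 5, 6}):
k:     0  1  2  3  4  5  6  7
g(k):  0  0  0  0  1  1  1  1
So g(7) = 1.
Pile C is a plain Nim pile of size 6, so its Grundy value is 6.
By the Sprague-Grundy theorem, the Grundy value of a sum of independent games is the XOR of the component values.
Combined value = 5 XOR 1 XOR 6 = 2.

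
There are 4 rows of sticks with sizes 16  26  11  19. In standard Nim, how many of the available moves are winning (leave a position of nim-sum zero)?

3

Nim-sum: 16 ^ 26 ^ 11 ^ 19 = 18.
The overall nim-sum is X = 18. A row of size p has a winning move iff p XOR X < p (reduce it to p XOR X).
  16: 16 XOR 18 = 2 < 16 — winning move (to 2).
  26: 26 XOR 18 = 8 < 26 — winning move (to 8).
  11: 11 XOR 18 = 25 ≥ 11 — no move.
  19: 19 XOR 18 = 1 < 19 — winning move (to 1).
That gives 3 winning moves.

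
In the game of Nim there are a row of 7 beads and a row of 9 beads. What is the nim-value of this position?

14

Compute the nim-sum pairwise:
7 XOR 9 = 14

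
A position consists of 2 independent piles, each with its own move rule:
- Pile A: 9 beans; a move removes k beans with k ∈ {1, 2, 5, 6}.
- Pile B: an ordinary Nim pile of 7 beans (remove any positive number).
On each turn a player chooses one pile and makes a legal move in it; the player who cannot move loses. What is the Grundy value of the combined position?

5

For pile A, compute g(0), g(1), … with moves {1, 2, 5, 6}:
k:     0  1  2  3  4  5  6  7  8  9
g(k):  0  1  2  0  1  2  3  0  1  2
So g(9) = 2.
Pile B is a plain Nim pile of size 7, so its Grundy value is 7.
The value of a disjunctive sum is the nim-sum of the parts.
Combined value = 2 XOR 7 = 5.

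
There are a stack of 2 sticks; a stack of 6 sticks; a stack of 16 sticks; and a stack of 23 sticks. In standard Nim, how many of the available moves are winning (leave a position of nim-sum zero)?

3

In binary:
  00010  (2)
  00110  (6)
  10000  (16)
  10111  (23)
  -----
  00011  (3)
The overall nim-sum is X = 3. A stack of size p has a winning move iff p XOR X < p (reduce it to p XOR X).
  2: 2 XOR 3 = 1 < 2 — winning move (to 1).
  6: 6 XOR 3 = 5 < 6 — winning move (to 5).
  16: 16 XOR 3 = 19 ≥ 16 — no move.
  23: 23 XOR 3 = 20 < 23 — winning move (to 20).
That gives 3 winning moves.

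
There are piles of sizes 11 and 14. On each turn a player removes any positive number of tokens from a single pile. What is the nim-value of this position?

5

Nim-sum: 11 ⊕ 14 = 5.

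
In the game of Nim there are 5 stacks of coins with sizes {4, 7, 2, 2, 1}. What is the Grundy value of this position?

2

Compute the nim-sum pairwise:
4 ^ 7 = 3
3 ^ 2 = 1
1 ^ 2 = 3
3 ^ 1 = 2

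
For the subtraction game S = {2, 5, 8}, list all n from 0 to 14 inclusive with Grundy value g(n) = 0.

0, 1, 4, 7, 10, 11, 14

Compute g(0), g(1), … for moves {2, 5, 8}:
k:     0  1  2  3  4  5  6  7  8  9 10 11 12 13 14
g(k):  0  0  1  1  0  2  1  0  2  1  0  0  1  1  0
The P-positions (g = 0) in 0..14 are 0, 1, 4, 7, 10, 11, 14.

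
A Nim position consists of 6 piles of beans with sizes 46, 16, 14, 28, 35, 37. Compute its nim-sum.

Nim-sum: 46 ^ 16 ^ 14 ^ 28 ^ 35 ^ 37 = 42.

42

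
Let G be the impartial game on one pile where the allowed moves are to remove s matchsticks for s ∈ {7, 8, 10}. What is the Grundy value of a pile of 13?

Grundy values for subtraction set {7, 8, 10}:
k:     0  1  2  3  4  5  6  7  8  9 10 11 12 13
g(k):  0  0  0  0  0  0  0  1  1  1  1  1  1  1
So g(13) = 1.

1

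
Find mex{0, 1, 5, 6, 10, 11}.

The values 0, 1 are all present; 2 is the first non-negative integer missing from the set.

2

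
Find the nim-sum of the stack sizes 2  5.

Write each in binary and XOR column by column:
  010  (2)
  101  (5)
  ---
  111  (7)

7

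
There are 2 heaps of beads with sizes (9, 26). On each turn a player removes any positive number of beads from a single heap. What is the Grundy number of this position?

19

Write each in binary and XOR column by column:
  01001  (9)
  11010  (26)
  -----
  10011  (19)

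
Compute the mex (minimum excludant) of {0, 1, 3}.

2

The values 0, 1 are all present; 2 is the first non-negative integer missing from the set.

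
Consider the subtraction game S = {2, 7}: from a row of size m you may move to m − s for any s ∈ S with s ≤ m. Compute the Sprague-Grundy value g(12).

1

Grundy values for subtraction set {2, 7}:
g(0) = mex{} = 0
g(1) = mex{} = 0
g(2) = mex{0} = 1
g(3) = mex{0} = 1
g(4) = mex{1} = 0
g(5) = mex{1} = 0
g(6) = mex{0} = 1
g(7) = mex{0} = 1
g(8) = mex{0,1} = 2
g(9) = mex{1} = 0
g(10) = mex{1,2} = 0
g(11) = mex{0} = 1
g(12) = mex{0} = 1
So g(12) = 1.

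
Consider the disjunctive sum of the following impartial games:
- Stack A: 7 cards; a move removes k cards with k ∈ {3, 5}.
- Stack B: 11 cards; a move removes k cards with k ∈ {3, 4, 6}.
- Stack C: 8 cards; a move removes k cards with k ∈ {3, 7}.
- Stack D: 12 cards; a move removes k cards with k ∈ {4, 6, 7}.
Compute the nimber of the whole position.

For stack A, compute g(0), g(1), … with moves {3, 5}:
g(0) = mex{} = 0
g(1) = mex{} = 0
g(2) = mex{} = 0
g(3) = mex{0} = 1
g(4) = mex{0} = 1
g(5) = mex{0} = 1
g(6) = mex{0,1} = 2
g(7) = mex{0,1} = 2
So g(7) = 2.
Grundy values for stack B (subtraction set {3, 4, 6}):
g(0) = mex{} = 0
g(1) = mex{} = 0
g(2) = mex{} = 0
g(3) = mex{0} = 1
g(4) = mex{0} = 1
g(5) = mex{0} = 1
g(6) = mex{0,1} = 2
g(7) = mex{0,1} = 2
g(8) = mex{0,1} = 2
g(9) = mex{1,2} = 0
g(10) = mex{1,2} = 0
g(11) = mex{1,2} = 0
So g(11) = 0.
Build the Grundy sequence for stack C with g(k) = mex{g(k−s) : s ∈ {3, 7}, s ≤ k}:
g(0) = mex{} = 0
g(1) = mex{} = 0
g(2) = mex{} = 0
g(3) = mex{0} = 1
g(4) = mex{0} = 1
g(5) = mex{0} = 1
g(6) = mex{1} = 0
g(7) = mex{0,1} = 2
g(8) = mex{0,1} = 2
So g(8) = 2.
Build the Grundy sequence for stack D with g(k) = mex{g(k−s) : s ∈ {4, 6, 7}, s ≤ k}:
g(0) = mex{} = 0
g(1) = mex{} = 0
g(2) = mex{} = 0
g(3) = mex{} = 0
g(4) = mex{0} = 1
g(5) = mex{0} = 1
g(6) = mex{0} = 1
g(7) = mex{0} = 1
g(8) = mex{0,1} = 2
g(9) = mex{0,1} = 2
g(10) = mex{0,1} = 2
g(11) = mex{1} = 0
g(12) = mex{1,2} = 0
So g(12) = 0.
The value of a disjunctive sum is the nim-sum of the parts.
Combined value = 2 ⊕ 0 ⊕ 2 ⊕ 0 = 0.

0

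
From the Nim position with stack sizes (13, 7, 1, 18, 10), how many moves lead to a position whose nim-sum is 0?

1

In binary:
  01101  (13)
  00111  (7)
  00001  (1)
  10010  (18)
  01010  (10)
  -----
  10011  (19)
The overall nim-sum is X = 19. A stack of size p has a winning move iff p XOR X < p (reduce it to p XOR X).
  13: 13 XOR 19 = 30 ≥ 13 — no move.
  7: 7 XOR 19 = 20 ≥ 7 — no move.
  1: 1 XOR 19 = 18 ≥ 1 — no move.
  18: 18 XOR 19 = 1 < 18 — winning move (to 1).
  10: 10 XOR 19 = 25 ≥ 10 — no move.
That gives 1 winning move.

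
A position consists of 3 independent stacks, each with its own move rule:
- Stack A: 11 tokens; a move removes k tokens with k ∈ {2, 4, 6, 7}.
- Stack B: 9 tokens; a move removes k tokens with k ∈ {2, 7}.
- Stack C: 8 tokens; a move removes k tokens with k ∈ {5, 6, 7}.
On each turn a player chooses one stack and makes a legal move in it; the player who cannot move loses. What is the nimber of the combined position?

Build the Grundy sequence for stack A with g(k) = mex{g(k−s) : s ∈ {2, 4, 6, 7}, s ≤ k}:
k:     0  1  2  3  4  5  6  7  8  9 10 11
g(k):  0  0  1  1  2  2  3  3  4  0  0  1
So g(11) = 1.
Build the Grundy sequence for stack B with g(k) = mex{g(k−s) : s ∈ {2, 7}, s ≤ k}:
g(0) = mex{} = 0
g(1) = mex{} = 0
g(2) = mex{0} = 1
g(3) = mex{0} = 1
g(4) = mex{1} = 0
g(5) = mex{1} = 0
g(6) = mex{0} = 1
g(7) = mex{0} = 1
g(8) = mex{0,1} = 2
g(9) = mex{1} = 0
So g(9) = 0.
Grundy values for stack C (subtraction set {5, 6, 7}):
g(0) = mex{} = 0
g(1) = mex{} = 0
g(2) = mex{} = 0
g(3) = mex{} = 0
g(4) = mex{} = 0
g(5) = mex{0} = 1
g(6) = mex{0} = 1
g(7) = mex{0} = 1
g(8) = mex{0} = 1
So g(8) = 1.
The value of a disjunctive sum is the nim-sum of the parts.
Combined value = 1 XOR 0 XOR 1 = 0.

0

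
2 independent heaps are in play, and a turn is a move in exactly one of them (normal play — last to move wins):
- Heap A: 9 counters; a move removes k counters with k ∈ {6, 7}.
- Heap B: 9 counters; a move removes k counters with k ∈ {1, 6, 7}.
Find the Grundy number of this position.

Build the Grundy sequence for heap A with g(k) = mex{g(k−s) : s ∈ {6, 7}, s ≤ k}:
g(0) = mex{} = 0
g(1) = mex{} = 0
g(2) = mex{} = 0
g(3) = mex{} = 0
g(4) = mex{} = 0
g(5) = mex{} = 0
g(6) = mex{0} = 1
g(7) = mex{0} = 1
g(8) = mex{0} = 1
g(9) = mex{0} = 1
So g(9) = 1.
For heap B, compute g(0), g(1), … with moves {1, 6, 7}:
k:     0  1  2  3  4  5  6  7  8  9
g(k):  0  1  0  1  0  1  2  3  2  3
So g(9) = 3.
By the Sprague-Grundy theorem, the Grundy value of a sum of independent games is the XOR of the component values.
Combined value = 1 XOR 3 = 2.

2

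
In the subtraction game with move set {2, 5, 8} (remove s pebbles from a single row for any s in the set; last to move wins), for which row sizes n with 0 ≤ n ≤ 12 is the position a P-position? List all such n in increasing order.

Build the Grundy sequence with g(k) = mex{g(k−s) : s ∈ {2, 5, 8}, s ≤ k}:
g(0) = mex{} = 0
g(1) = mex{} = 0
g(2) = mex{0} = 1
g(3) = mex{0} = 1
g(4) = mex{1} = 0
g(5) = mex{0,1} = 2
g(6) = mex{0} = 1
g(7) = mex{1,2} = 0
g(8) = mex{0,1} = 2
g(9) = mex{0} = 1
g(10) = mex{1,2} = 0
g(11) = mex{1} = 0
g(12) = mex{0} = 1
The P-positions (g = 0) in 0..12 are 0, 1, 4, 7, 10, 11.

0, 1, 4, 7, 10, 11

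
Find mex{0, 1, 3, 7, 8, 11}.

The values 0, 1 are all present; 2 is the first non-negative integer missing from the set.

2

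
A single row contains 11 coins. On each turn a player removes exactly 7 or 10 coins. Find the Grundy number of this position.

Compute g(0), g(1), … for moves {7, 10}:
k:     0  1  2  3  4  5  6  7  8  9 10 11
g(k):  0  0  0  0  0  0  0  1  1  1  1  1
So g(11) = 1.

1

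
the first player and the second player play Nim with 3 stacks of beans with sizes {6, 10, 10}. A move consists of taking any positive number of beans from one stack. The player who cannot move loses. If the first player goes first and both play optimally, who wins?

the first player wins

Compute the nim-sum pairwise:
6 XOR 10 = 12
12 XOR 10 = 6
The nim-sum is 6 ≠ 0, so this is an N-position: the player to move can win; the first player has a winning move.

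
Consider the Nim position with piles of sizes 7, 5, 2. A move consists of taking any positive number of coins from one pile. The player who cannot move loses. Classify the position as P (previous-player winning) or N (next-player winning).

Compute the nim-sum pairwise:
7 ⊕ 5 = 2
2 ⊕ 2 = 0
The nim-sum is 0, so this is a P-position: the player to move is in a losing position under optimal play.

P-position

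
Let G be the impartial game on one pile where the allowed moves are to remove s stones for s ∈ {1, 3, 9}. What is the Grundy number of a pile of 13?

Grundy values for subtraction set {1, 3, 9}:
k:     0  1  2  3  4  5  6  7  8  9 10 11 12 13
g(k):  0  1  0  1  0  1  0  1  0  1  0  1  0  1
So g(13) = 1.

1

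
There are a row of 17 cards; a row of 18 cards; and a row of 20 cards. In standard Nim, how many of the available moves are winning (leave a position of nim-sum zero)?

3

Nim-sum: 17 ^ 18 ^ 20 = 23.
The overall nim-sum is X = 23. A row of size p has a winning move iff p XOR X < p (reduce it to p XOR X).
  17: 17 XOR 23 = 6 < 17 — winning move (to 6).
  18: 18 XOR 23 = 5 < 18 — winning move (to 5).
  20: 20 XOR 23 = 3 < 20 — winning move (to 3).
That gives 3 winning moves.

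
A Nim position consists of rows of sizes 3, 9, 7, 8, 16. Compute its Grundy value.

21

Nim-sum: 3 XOR 9 XOR 7 XOR 8 XOR 16 = 21.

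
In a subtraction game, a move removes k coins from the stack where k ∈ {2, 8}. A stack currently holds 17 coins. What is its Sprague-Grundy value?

1

Build the Grundy sequence with g(k) = mex{g(k−s) : s ∈ {2, 8}, s ≤ k}:
k:     0  1  2  3  4  5  6  7  8  9 10 11 12 13 14 15 16 17
g(k):  0  0  1  1  0  0  1  1  2  2  0  0  1  1  0  0  1  1
So g(17) = 1.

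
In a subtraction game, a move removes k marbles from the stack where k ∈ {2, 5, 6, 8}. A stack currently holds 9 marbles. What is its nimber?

Grundy values for subtraction set {2, 5, 6, 8}:
k:     0  1  2  3  4  5  6  7  8  9
g(k):  0  0  1  1  0  2  1  3  2  2
So g(9) = 2.

2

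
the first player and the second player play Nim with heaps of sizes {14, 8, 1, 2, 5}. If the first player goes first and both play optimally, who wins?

the second player wins

Compute the nim-sum pairwise:
14 ⊕ 8 = 6
6 ⊕ 1 = 7
7 ⊕ 2 = 5
5 ⊕ 5 = 0
The nim-sum is 0, so this is a P-position: the player to move is in a losing position under optimal play; the first player is about to move from it and so loses — the second player wins.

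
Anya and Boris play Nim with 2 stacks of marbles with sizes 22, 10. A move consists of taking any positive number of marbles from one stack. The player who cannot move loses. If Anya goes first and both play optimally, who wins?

Nim-sum: 22 XOR 10 = 28.
The nim-sum is 28 ≠ 0, so this is an N-position: the player to move can win; Anya has a winning move.

Anya wins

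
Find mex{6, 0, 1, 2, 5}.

The values 0, 1, 2 are all present; 3 is the first non-negative integer missing from the set.

3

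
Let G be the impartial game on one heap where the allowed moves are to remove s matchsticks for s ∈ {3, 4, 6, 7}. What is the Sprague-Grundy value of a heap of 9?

3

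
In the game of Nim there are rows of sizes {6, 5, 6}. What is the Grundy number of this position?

5

Nim-sum: 6 ^ 5 ^ 6 = 5.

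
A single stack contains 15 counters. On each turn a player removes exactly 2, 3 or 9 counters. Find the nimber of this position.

2

Compute g(0), g(1), … for moves {2, 3, 9}:
k:     0  1  2  3  4  5  6  7  8  9 10 11 12 13 14 15
g(k):  0  0  1  1  2  0  0  1  1  2  2  0  0  1  1  2
So g(15) = 2.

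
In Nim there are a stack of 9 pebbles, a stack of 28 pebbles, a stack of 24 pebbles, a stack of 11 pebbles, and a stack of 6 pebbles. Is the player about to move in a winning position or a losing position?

Losing position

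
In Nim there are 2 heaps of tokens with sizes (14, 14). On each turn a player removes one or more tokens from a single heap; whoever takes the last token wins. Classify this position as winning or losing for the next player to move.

Losing position

Nim-sum: 14 XOR 14 = 0.
The nim-sum is 0, so this is a P-position: the player to move is in a losing position under optimal play.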